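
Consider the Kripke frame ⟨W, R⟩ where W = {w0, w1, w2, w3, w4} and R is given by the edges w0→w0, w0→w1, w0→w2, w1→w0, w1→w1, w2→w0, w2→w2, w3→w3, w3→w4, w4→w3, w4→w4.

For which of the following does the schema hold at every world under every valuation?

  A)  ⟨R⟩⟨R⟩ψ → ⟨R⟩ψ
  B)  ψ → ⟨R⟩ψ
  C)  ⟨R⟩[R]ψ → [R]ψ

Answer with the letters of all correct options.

B

R is reflexive: each world relates to itself.
R is not transitive: w1 R w0 and w0 R w2 but not w1 R w2.
R is not euclidean: w0 R w1 and w0 R w2 but not w1 R w2.
(A) ⟨R⟩⟨R⟩ψ → ⟨R⟩ψ is the dual of axiom 4; it is valid on a frame exactly when R is transitive. R is not transitive, so not valid.
(B) ψ → ⟨R⟩ψ is the dual of axiom T, which corresponds to reflexivity. R is reflexive — valid.
(C) ⟨R⟩[R]ψ → [R]ψ (the dual of axiom 5) characterises the euclidean frames. R is not euclidean — not valid.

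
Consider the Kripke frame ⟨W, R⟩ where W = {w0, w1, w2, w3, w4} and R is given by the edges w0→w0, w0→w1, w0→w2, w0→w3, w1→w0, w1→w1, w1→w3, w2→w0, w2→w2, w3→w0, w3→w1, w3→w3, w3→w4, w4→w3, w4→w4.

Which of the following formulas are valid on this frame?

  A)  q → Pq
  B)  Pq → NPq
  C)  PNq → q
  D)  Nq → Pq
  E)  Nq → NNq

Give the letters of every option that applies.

A, C, D

R is reflexive: each world relates to itself.
R is symmetric: every R-edge is matched by its reverse.
R is not transitive: w0 R w3 and w3 R w4 but not w0 R w4.
R is not euclidean: w0 R w1 and w0 R w2 but not w1 R w2.
R is serial: every world has an R-successor.
(A) q → Pq is the dual of axiom T; it is valid on a frame exactly when R is reflexive. R is reflexive, so valid.
(B) Pq → NPq is axiom 5, which corresponds to the euclidean property. R is not euclidean — not valid.
(C) PNq → q is the dual of axiom B; it is valid on a frame exactly when R is symmetric. R is symmetric, so valid.
(D) Nq → Pq is axiom D; it is valid on a frame exactly when R is serial. R is serial, so valid.
(E) Nq → NNq (axiom 4) characterises the transitive frames. R is not transitive — not valid.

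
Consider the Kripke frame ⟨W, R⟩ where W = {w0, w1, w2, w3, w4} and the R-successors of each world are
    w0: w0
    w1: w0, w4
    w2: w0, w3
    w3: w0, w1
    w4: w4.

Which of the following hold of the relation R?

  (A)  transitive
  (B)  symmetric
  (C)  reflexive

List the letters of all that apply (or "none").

none

(A) not transitive: w2 R w3 and w3 R w1 but not w2 R w1.
(B) not symmetric: w1 R w0 but not w0 R w1.
(C) not reflexive: not w1 R w1.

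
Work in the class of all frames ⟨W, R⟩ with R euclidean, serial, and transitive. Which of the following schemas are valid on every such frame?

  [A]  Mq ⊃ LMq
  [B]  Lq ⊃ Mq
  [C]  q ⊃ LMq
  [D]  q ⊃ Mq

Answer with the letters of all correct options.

A, B

(A) Mq ⊃ LMq is axiom 5; it is valid on a frame exactly when R is euclidean. Every such R is euclidean, so valid.
(B) Lq ⊃ Mq is axiom D; it is valid on a frame exactly when R is serial. Every such R is serial, so valid.
(C) axiom B: valid iff R is symmetric. Such an R need not be symmetric — not valid.
(D) q ⊃ Mq is the dual of axiom T; it is valid on a frame exactly when R is reflexive. Such an R need not be reflexive, so not valid.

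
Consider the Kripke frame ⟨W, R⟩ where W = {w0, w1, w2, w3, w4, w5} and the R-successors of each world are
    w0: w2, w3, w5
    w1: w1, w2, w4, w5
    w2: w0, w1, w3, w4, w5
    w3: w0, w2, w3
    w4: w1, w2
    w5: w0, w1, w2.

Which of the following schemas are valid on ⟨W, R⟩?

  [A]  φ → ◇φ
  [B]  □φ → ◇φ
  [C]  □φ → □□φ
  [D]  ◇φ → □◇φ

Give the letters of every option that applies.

B

R is not reflexive: not w0 R w0.
R is not transitive: w0 R w2 and w2 R w0 but not w0 R w0.
R is not euclidean: w0 R w3 and w0 R w5 but not w3 R w5.
R is serial: every world has an R-successor.
(A) the dual of axiom T: valid iff R is reflexive. R is not reflexive — not valid.
(B) □φ → ◇φ is axiom D, which corresponds to seriality. R is serial — valid.
(C) □φ → □□φ is axiom 4, which corresponds to transitivity. R is not transitive — not valid.
(D) ◇φ → □◇φ (axiom 5) characterises the euclidean frames. R is not euclidean — not valid.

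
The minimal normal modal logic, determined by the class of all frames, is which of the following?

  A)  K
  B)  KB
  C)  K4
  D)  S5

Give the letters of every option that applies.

A

(A) K is determined by exactly this class.
(B) KB is determined by the class of symmetric frames.
(C) K4 is determined by the class of transitive frames.
(D) S5 is determined by the class of reflexive, symmetric, and transitive frames.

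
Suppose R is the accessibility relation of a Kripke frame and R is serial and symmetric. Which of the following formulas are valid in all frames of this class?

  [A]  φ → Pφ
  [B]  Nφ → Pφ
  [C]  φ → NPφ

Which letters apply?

(A) φ → Pφ is the dual of axiom T; it is valid on a frame exactly when R is reflexive. Such an R need not be reflexive, so not valid.
(B) axiom D: valid iff R is serial. Every such R is serial — valid.
(C) φ → NPφ is axiom B; it is valid on a frame exactly when R is symmetric. Every such R is symmetric, so valid.

B, C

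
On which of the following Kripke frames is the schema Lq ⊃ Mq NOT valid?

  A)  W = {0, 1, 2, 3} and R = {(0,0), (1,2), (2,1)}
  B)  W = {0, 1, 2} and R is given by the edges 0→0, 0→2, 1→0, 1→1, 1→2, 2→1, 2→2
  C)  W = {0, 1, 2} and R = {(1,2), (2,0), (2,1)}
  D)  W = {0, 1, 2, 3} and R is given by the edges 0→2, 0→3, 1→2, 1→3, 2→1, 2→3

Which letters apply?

The schema Lq ⊃ Mq is axiom D; it is valid on a frame iff R is serial.
(A) R is not serial (3 has no R-successor), so the schema fails here.
(B) R is serial (every world has an R-successor), so the schema is valid here.
(C) R is not serial (0 has no R-successor), so the schema fails here.
(D) R is not serial (3 has no R-successor), so the schema fails here.

A, C, D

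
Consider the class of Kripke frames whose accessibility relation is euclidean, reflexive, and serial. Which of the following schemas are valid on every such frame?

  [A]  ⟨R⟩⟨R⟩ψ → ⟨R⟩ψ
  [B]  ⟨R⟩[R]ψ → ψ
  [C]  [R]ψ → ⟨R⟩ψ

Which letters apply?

A, B, C

A relation that is euclidean, reflexive, and serial is also symmetric and transitive.
(A) ⟨R⟩⟨R⟩ψ → ⟨R⟩ψ is the dual of axiom 4; it is valid on a frame exactly when R is transitive. Every such R is transitive, so valid.
(B) ⟨R⟩[R]ψ → ψ is the dual of axiom B, which corresponds to symmetry. Every such R is symmetric — valid.
(C) [R]ψ → ⟨R⟩ψ (axiom D) characterises the serial frames. Every such R is serial — valid.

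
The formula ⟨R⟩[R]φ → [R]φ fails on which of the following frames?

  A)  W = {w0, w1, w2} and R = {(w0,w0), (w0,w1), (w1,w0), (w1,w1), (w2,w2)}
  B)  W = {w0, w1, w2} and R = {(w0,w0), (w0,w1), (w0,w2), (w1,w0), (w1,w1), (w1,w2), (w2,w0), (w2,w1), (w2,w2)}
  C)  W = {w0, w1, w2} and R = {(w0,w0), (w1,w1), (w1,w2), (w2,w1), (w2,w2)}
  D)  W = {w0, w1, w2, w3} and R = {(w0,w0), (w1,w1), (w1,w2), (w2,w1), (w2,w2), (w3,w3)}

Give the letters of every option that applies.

none

The schema ⟨R⟩[R]φ → [R]φ is the dual of axiom 5; it is valid on a frame iff R is euclidean.
(A) R is euclidean (any two R-successors of the same world are R-related), so the schema is valid here.
(B) R is euclidean (any two R-successors of the same world are R-related), so the schema is valid here.
(C) R is euclidean (any two R-successors of the same world are R-related), so the schema is valid here.
(D) R is euclidean (any two R-successors of the same world are R-related), so the schema is valid here.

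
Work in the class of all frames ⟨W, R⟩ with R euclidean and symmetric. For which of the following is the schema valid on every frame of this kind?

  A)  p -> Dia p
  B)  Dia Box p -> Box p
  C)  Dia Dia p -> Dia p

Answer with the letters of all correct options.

B, C

A symmetric euclidean relation is transitive (uRv and vRw give vRu by symmetry, then uRw by the euclidean condition, applied at v).
(A) p -> Dia p (the dual of axiom T) characterises the reflexive frames. Such an R need not be reflexive — not valid.
(B) the dual of axiom 5: valid iff R is euclidean. Every such R is euclidean — valid.
(C) Dia Dia p -> Dia p is the dual of axiom 4, which corresponds to transitivity. Every such R is transitive — valid.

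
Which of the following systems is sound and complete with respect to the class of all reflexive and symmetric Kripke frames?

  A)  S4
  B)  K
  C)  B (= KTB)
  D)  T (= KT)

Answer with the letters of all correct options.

(A) S4 is determined by the class of reflexive and transitive frames.
(B) K is determined by the class of arbitrary frames.
(C) B (= KTB) is determined by exactly this class.
(D) T (= KT) is determined by the class of reflexive frames.

C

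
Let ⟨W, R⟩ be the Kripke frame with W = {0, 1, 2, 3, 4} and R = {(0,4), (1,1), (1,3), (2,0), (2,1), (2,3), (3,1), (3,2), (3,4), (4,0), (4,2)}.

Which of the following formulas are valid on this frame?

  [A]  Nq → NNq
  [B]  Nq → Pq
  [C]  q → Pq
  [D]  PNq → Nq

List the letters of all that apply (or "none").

B

R is not reflexive: not 0 R 0.
R is not transitive: 0 R 4 and 4 R 0 but not 0 R 0.
R is not euclidean: 2 R 0 and 2 R 1 but not 0 R 1.
R is serial: every world has an R-successor.
(A) Nq → NNq (axiom 4) characterises the transitive frames. R is not transitive — not valid.
(B) Nq → Pq is axiom D; it is valid on a frame exactly when R is serial. R is serial, so valid.
(C) q → Pq (the dual of axiom T) characterises the reflexive frames. R is not reflexive — not valid.
(D) the dual of axiom 5: valid iff R is euclidean. R is not euclidean — not valid.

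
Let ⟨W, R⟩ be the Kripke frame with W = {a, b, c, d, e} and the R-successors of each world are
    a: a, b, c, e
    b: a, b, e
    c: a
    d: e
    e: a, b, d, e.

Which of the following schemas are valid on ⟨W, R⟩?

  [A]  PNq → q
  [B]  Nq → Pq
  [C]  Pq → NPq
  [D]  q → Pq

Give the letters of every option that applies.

R is not reflexive: not c R c.
R is symmetric: every R-edge is matched by its reverse.
R is not euclidean: a R b and a R c but not b R c.
R is serial: every world has an R-successor.
(A) PNq → q is the dual of axiom B, which corresponds to symmetry. R is symmetric — valid.
(B) Nq → Pq is axiom D; it is valid on a frame exactly when R is serial. R is serial, so valid.
(C) Pq → NPq is axiom 5, which corresponds to the euclidean property. R is not euclidean — not valid.
(D) q → Pq is the dual of axiom T; it is valid on a frame exactly when R is reflexive. R is not reflexive, so not valid.

A, B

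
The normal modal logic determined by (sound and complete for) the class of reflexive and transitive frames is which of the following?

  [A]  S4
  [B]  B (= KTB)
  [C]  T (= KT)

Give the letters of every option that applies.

A

(A) S4 is determined by exactly this class.
(B) B (= KTB) is determined by the class of reflexive and symmetric frames.
(C) T (= KT) is determined by the class of reflexive frames.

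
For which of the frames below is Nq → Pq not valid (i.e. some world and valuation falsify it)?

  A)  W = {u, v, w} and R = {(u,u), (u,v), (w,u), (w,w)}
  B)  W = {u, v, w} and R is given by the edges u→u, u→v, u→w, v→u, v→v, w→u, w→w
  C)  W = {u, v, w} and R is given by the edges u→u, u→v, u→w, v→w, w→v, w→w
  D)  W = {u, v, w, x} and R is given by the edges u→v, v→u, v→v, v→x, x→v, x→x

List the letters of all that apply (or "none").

The schema Nq → Pq is axiom D; it is valid on a frame iff R is serial.
(A) R is not serial (v has no R-successor), so the schema fails here.
(B) R is serial (every world has an R-successor), so the schema is valid here.
(C) R is serial (every world has an R-successor), so the schema is valid here.
(D) R is not serial (w has no R-successor), so the schema fails here.

A, D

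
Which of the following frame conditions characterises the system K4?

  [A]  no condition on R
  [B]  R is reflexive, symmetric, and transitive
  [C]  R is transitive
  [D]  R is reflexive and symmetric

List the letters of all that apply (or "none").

(A) this class determines K, not K4.
(B) this class determines S5, not K4.
(C) K4 is sound and complete for exactly this class.
(D) this class determines B (= KTB), not K4.

C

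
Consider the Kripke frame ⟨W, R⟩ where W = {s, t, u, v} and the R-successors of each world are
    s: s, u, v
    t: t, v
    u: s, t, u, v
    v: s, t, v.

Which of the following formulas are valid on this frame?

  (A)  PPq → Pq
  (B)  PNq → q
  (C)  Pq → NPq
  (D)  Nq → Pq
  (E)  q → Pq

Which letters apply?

R is reflexive: each world relates to itself.
R is not symmetric: u R t but not t R u.
R is not transitive: s R u and u R t but not s R t.
R is not euclidean: s R v and s R u but not v R u.
R is serial: every world has an R-successor.
(A) the dual of axiom 4: valid iff R is transitive. R is not transitive — not valid.
(B) PNq → q (the dual of axiom B) characterises the symmetric frames. R is not symmetric — not valid.
(C) Pq → NPq (axiom 5) characterises the euclidean frames. R is not euclidean — not valid.
(D) Nq → Pq (axiom D) characterises the serial frames. R is serial — valid.
(E) q → Pq is the dual of axiom T; it is valid on a frame exactly when R is reflexive. R is reflexive, so valid.

D, E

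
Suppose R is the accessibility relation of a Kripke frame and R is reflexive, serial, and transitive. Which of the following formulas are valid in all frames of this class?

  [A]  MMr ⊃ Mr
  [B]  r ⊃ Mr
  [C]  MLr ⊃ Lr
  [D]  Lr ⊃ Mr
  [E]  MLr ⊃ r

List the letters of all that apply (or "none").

A, B, D

(A) the dual of axiom 4: valid iff R is transitive. Every such R is transitive — valid.
(B) r ⊃ Mr is the dual of axiom T, which corresponds to reflexivity. Every such R is reflexive — valid.
(C) the dual of axiom 5: valid iff R is euclidean. Such an R need not be euclidean — not valid.
(D) axiom D: valid iff R is serial. Every such R is serial — valid.
(E) the dual of axiom B: valid iff R is symmetric. Such an R need not be symmetric — not valid.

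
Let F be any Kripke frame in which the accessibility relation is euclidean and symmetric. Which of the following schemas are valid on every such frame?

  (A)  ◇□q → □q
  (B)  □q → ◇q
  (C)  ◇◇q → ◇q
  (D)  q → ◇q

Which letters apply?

A symmetric euclidean relation is transitive (uRv and vRw give vRu by symmetry, then uRw by the euclidean condition, applied at v).
(A) the dual of axiom 5: valid iff R is euclidean. Every such R is euclidean — valid.
(B) □q → ◇q is axiom D, which corresponds to seriality. Such an R need not be serial — not valid.
(C) ◇◇q → ◇q is the dual of axiom 4, which corresponds to transitivity. Every such R is transitive — valid.
(D) the dual of axiom T: valid iff R is reflexive. Such an R need not be reflexive — not valid.

A, C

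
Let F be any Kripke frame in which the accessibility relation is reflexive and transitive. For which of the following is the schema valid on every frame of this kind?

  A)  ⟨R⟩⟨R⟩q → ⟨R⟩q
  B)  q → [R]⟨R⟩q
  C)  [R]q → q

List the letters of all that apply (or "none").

Reflexive relations are serial.
(A) the dual of axiom 4: valid iff R is transitive. Every such R is transitive — valid.
(B) axiom B: valid iff R is symmetric. Such an R need not be symmetric — not valid.
(C) [R]q → q (axiom T) characterises the reflexive frames. Every such R is reflexive — valid.

A, C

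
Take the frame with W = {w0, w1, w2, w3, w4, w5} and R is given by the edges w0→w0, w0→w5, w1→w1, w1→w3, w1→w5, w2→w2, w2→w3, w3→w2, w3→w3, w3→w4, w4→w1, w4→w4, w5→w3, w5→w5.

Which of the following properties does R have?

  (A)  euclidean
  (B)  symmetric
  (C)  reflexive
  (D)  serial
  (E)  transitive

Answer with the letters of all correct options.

C, D

(A) not euclidean: w0 R w5 and w0 R w0 but not w5 R w0.
(B) not symmetric: w0 R w5 but not w5 R w0.
(C) reflexive: each world relates to itself.
(D) serial: every world has an R-successor.
(E) not transitive: w0 R w5 and w5 R w3 but not w0 R w3.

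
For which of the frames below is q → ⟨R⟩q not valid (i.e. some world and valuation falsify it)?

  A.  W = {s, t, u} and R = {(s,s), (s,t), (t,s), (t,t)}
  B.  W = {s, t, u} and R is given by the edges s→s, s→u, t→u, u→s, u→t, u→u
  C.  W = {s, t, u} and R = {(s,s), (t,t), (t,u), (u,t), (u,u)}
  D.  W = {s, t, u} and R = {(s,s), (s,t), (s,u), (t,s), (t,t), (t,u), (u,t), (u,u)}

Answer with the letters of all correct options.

A, B

The schema q → ⟨R⟩q is the dual of axiom T; it is valid on a frame iff R is reflexive.
(A) R is not reflexive (not u R u), so the schema fails here.
(B) R is not reflexive (not t R t), so the schema fails here.
(C) R is reflexive (each world relates to itself), so the schema is valid here.
(D) R is reflexive (each world relates to itself), so the schema is valid here.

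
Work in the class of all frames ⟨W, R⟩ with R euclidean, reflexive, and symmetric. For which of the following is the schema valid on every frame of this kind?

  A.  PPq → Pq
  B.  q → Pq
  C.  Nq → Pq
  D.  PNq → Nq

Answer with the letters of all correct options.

A relation that is euclidean, reflexive, and symmetric is also serial and transitive.
(A) the dual of axiom 4: valid iff R is transitive. Every such R is transitive — valid.
(B) q → Pq is the dual of axiom T; it is valid on a frame exactly when R is reflexive. Every such R is reflexive, so valid.
(C) axiom D: valid iff R is serial. Every such R is serial — valid.
(D) PNq → Nq (the dual of axiom 5) characterises the euclidean frames. Every such R is euclidean — valid.

A, B, C, D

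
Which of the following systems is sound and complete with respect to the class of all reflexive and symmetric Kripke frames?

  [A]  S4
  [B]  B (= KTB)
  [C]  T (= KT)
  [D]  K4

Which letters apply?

(A) S4 is determined by the class of reflexive and transitive frames.
(B) B (= KTB) is determined by exactly this class.
(C) T (= KT) is determined by the class of reflexive frames.
(D) K4 is determined by the class of transitive frames.

B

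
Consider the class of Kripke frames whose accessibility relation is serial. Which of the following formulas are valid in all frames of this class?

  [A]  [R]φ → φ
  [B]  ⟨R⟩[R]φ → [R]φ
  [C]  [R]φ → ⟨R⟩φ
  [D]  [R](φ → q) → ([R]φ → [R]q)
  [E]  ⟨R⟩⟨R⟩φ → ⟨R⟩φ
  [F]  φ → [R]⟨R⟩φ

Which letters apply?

(A) [R]φ → φ is axiom T, which corresponds to reflexivity. Such an R need not be reflexive — not valid.
(B) ⟨R⟩[R]φ → [R]φ (the dual of axiom 5) characterises the euclidean frames. Such an R need not be euclidean — not valid.
(C) axiom D: valid iff R is serial. Every such R is serial — valid.
(D) this is just K, valid on every normal frame.
(E) ⟨R⟩⟨R⟩φ → ⟨R⟩φ is the dual of axiom 4, which corresponds to transitivity. Such an R need not be transitive — not valid.
(F) φ → [R]⟨R⟩φ (axiom B) characterises the symmetric frames. Such an R need not be symmetric — not valid.

C, D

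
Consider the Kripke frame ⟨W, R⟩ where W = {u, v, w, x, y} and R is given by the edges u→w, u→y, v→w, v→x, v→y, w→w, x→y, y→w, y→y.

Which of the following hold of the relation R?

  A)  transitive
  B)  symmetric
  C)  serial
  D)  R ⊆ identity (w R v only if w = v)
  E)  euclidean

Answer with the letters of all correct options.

(A) not transitive: x R y and y R w but not x R w.
(B) not symmetric: u R w but not w R u.
(C) serial: every world has an R-successor.
(D) not ⊆ identity: u R w with u ≠ w.
(E) not euclidean: u R w and u R y but not w R y.

C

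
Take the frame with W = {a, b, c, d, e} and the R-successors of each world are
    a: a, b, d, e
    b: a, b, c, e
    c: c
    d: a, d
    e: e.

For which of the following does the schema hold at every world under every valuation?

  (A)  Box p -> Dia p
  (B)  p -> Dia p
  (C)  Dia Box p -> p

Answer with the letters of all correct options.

A, B

R is reflexive: each world relates to itself.
R is not symmetric: a R e but not e R a.
R is serial: every world has an R-successor.
(A) Box p -> Dia p (axiom D) characterises the serial frames. R is serial — valid.
(B) p -> Dia p (the dual of axiom T) characterises the reflexive frames. R is reflexive — valid.
(C) the dual of axiom B: valid iff R is symmetric. R is not symmetric — not valid.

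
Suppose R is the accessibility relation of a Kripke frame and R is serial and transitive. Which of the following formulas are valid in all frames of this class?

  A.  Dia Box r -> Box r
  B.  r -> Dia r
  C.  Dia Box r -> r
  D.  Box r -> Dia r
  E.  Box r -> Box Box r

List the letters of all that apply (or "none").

D, E

(A) Dia Box r -> Box r is the dual of axiom 5; it is valid on a frame exactly when R is euclidean. Such an R need not be euclidean, so not valid.
(B) r -> Dia r is the dual of axiom T; it is valid on a frame exactly when R is reflexive. Such an R need not be reflexive, so not valid.
(C) Dia Box r -> r is the dual of axiom B, which corresponds to symmetry. Such an R need not be symmetric — not valid.
(D) Box r -> Dia r (axiom D) characterises the serial frames. Every such R is serial — valid.
(E) Box r -> Box Box r is axiom 4, which corresponds to transitivity. Every such R is transitive — valid.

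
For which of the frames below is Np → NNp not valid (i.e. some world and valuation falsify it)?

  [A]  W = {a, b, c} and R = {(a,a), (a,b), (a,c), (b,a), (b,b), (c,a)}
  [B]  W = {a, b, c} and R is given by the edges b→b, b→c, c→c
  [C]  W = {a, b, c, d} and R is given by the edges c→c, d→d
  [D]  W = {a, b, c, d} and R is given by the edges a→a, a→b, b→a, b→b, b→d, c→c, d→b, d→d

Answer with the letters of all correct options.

The schema Np → NNp is axiom 4; it is valid on a frame iff R is transitive.
(A) R is not transitive (b R a and a R c but not b R c), so the schema fails here.
(B) R is transitive (R is closed under composition), so the schema is valid here.
(C) R is transitive (R is closed under composition), so the schema is valid here.
(D) R is not transitive (a R b and b R d but not a R d), so the schema fails here.

A, D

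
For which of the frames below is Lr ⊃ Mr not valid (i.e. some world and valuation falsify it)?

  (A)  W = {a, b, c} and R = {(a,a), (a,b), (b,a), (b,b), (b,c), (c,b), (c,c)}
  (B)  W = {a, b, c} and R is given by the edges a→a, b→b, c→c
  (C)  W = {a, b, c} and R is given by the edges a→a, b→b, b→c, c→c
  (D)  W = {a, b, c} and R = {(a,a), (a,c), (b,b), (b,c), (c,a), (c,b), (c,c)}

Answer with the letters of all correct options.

The schema Lr ⊃ Mr is axiom D; it is valid on a frame iff R is serial.
(A) R is serial (every world has an R-successor), so the schema is valid here.
(B) R is serial (every world has an R-successor), so the schema is valid here.
(C) R is serial (every world has an R-successor), so the schema is valid here.
(D) R is serial (every world has an R-successor), so the schema is valid here.

none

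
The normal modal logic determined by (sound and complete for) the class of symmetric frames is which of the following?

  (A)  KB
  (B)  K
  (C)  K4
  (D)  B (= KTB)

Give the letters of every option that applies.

A

(A) KB is determined by exactly this class.
(B) K is determined by the class of arbitrary frames.
(C) K4 is determined by the class of transitive frames.
(D) B (= KTB) is determined by the class of reflexive and symmetric frames.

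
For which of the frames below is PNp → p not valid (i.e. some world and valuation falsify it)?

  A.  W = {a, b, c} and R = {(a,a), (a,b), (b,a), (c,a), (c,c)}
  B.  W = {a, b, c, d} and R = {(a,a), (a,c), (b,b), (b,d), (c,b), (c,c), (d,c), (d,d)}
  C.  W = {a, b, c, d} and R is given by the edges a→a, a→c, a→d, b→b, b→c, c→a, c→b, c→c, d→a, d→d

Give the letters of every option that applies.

A, B

The schema PNp → p is the dual of axiom B; it is valid on a frame iff R is symmetric.
(A) R is not symmetric (c R a but not a R c), so the schema fails here.
(B) R is not symmetric (a R c but not c R a), so the schema fails here.
(C) R is symmetric (every R-edge is matched by its reverse), so the schema is valid here.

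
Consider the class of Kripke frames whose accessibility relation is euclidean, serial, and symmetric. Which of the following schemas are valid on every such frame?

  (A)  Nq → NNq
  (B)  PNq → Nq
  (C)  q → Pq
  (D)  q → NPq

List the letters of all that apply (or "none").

A, B, C, D

Serial, symmetric and euclidean together give transitive (from symmetry + euclidean) and then reflexive; the relation is an equivalence.
(A) Nq → NNq is axiom 4; it is valid on a frame exactly when R is transitive. Every such R is transitive, so valid.
(B) PNq → Nq is the dual of axiom 5; it is valid on a frame exactly when R is euclidean. Every such R is euclidean, so valid.
(C) q → Pq is the dual of axiom T; it is valid on a frame exactly when R is reflexive. Every such R is reflexive, so valid.
(D) q → NPq (axiom B) characterises the symmetric frames. Every such R is symmetric — valid.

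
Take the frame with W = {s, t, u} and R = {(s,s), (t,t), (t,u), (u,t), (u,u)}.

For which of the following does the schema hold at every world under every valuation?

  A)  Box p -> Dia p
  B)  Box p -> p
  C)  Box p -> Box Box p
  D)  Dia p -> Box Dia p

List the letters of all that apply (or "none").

A, B, C, D

R is reflexive: each world relates to itself.
R is transitive: R is closed under composition.
R is euclidean: any two R-successors of the same world are R-related.
R is serial: every world has an R-successor.
(A) Box p -> Dia p (axiom D) characterises the serial frames. R is serial — valid.
(B) axiom T: valid iff R is reflexive. R is reflexive — valid.
(C) Box p -> Box Box p is axiom 4; it is valid on a frame exactly when R is transitive. R is transitive, so valid.
(D) Dia p -> Box Dia p is axiom 5, which corresponds to the euclidean property. R is euclidean — valid.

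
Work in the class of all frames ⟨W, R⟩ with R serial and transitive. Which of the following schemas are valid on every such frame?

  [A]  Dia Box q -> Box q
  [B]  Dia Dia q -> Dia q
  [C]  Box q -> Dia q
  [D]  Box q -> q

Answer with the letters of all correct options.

(A) Dia Box q -> Box q is the dual of axiom 5, which corresponds to the euclidean property. Such an R need not be euclidean — not valid.
(B) Dia Dia q -> Dia q (the dual of axiom 4) characterises the transitive frames. Every such R is transitive — valid.
(C) Box q -> Dia q (axiom D) characterises the serial frames. Every such R is serial — valid.
(D) Box q -> q (axiom T) characterises the reflexive frames. Such an R need not be reflexive — not valid.

B, C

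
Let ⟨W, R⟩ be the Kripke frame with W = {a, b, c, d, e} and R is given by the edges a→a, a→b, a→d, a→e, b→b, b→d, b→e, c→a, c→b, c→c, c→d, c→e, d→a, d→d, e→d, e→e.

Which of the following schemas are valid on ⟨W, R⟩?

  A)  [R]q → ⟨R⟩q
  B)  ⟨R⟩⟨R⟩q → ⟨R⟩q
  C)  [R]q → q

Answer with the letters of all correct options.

R is reflexive: each world relates to itself.
R is not transitive: b R d and d R a but not b R a.
R is serial: every world has an R-successor.
(A) [R]q → ⟨R⟩q (axiom D) characterises the serial frames. R is serial — valid.
(B) ⟨R⟩⟨R⟩q → ⟨R⟩q is the dual of axiom 4; it is valid on a frame exactly when R is transitive. R is not transitive, so not valid.
(C) [R]q → q (axiom T) characterises the reflexive frames. R is reflexive — valid.

A, C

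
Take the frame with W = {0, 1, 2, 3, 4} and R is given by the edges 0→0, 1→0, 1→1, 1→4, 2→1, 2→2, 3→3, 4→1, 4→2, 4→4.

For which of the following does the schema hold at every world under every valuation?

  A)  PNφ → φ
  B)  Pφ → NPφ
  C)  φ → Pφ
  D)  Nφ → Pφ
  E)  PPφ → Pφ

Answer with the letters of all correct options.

C, D

R is reflexive: each world relates to itself.
R is not symmetric: 1 R 0 but not 0 R 1.
R is not transitive: 1 R 4 and 4 R 2 but not 1 R 2.
R is not euclidean: 1 R 0 and 1 R 1 but not 0 R 1.
R is serial: every world has an R-successor.
(A) PNφ → φ (the dual of axiom B) characterises the symmetric frames. R is not symmetric — not valid.
(B) Pφ → NPφ (axiom 5) characterises the euclidean frames. R is not euclidean — not valid.
(C) φ → Pφ is the dual of axiom T; it is valid on a frame exactly when R is reflexive. R is reflexive, so valid.
(D) Nφ → Pφ (axiom D) characterises the serial frames. R is serial — valid.
(E) PPφ → Pφ is the dual of axiom 4, which corresponds to transitivity. R is not transitive — not valid.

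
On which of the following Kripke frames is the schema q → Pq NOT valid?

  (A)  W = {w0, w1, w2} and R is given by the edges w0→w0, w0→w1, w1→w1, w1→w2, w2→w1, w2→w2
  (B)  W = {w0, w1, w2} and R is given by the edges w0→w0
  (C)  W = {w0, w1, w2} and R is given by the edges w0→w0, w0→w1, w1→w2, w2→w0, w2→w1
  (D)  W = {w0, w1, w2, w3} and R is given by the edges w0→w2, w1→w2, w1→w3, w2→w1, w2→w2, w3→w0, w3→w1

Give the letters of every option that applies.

B, C, D

The schema q → Pq is the dual of axiom T; it is valid on a frame iff R is reflexive.
(A) R is reflexive (each world relates to itself), so the schema is valid here.
(B) R is not reflexive (not w1 R w1), so the schema fails here.
(C) R is not reflexive (not w1 R w1), so the schema fails here.
(D) R is not reflexive (not w0 R w0), so the schema fails here.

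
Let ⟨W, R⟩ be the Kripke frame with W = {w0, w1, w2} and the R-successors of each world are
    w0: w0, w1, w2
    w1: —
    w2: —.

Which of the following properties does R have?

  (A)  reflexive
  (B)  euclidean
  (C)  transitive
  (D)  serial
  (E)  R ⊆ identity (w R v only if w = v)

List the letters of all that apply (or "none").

C

(A) not reflexive: not w1 R w1.
(B) not euclidean: w0 R w1 and w0 R w0 but not w1 R w0.
(C) transitive: R is closed under composition.
(D) not serial: w1 has no R-successor.
(E) not ⊆ identity: w0 R w1 with w0 ≠ w1.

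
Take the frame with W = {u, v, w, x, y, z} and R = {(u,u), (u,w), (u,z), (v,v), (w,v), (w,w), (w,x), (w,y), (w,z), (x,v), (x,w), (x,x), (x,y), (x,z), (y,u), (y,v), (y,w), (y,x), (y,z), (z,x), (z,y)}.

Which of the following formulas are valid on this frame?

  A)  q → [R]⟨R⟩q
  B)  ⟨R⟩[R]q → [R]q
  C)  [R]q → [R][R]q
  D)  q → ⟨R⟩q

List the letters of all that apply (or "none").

none

R is not reflexive: not y R y.
R is not symmetric: u R w but not w R u.
R is not transitive: u R w and w R v but not u R v.
R is not euclidean: u R w and u R u but not w R u.
(A) q → [R]⟨R⟩q (axiom B) characterises the symmetric frames. R is not symmetric — not valid.
(B) the dual of axiom 5: valid iff R is euclidean. R is not euclidean — not valid.
(C) [R]q → [R][R]q (axiom 4) characterises the transitive frames. R is not transitive — not valid.
(D) the dual of axiom T: valid iff R is reflexive. R is not reflexive — not valid.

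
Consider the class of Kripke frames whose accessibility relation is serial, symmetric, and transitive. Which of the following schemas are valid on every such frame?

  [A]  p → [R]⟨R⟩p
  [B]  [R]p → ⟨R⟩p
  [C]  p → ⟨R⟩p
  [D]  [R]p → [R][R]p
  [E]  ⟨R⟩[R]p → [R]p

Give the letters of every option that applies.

A, B, C, D, E

A serial symmetric transitive relation is reflexive (take any v with uRv; symmetry gives vRu and transitivity gives uRu), hence an equivalence relation.
(A) p → [R]⟨R⟩p is axiom B; it is valid on a frame exactly when R is symmetric. Every such R is symmetric, so valid.
(B) [R]p → ⟨R⟩p is axiom D, which corresponds to seriality. Every such R is serial — valid.
(C) p → ⟨R⟩p is the dual of axiom T; it is valid on a frame exactly when R is reflexive. Every such R is reflexive, so valid.
(D) [R]p → [R][R]p (axiom 4) characterises the transitive frames. Every such R is transitive — valid.
(E) ⟨R⟩[R]p → [R]p (the dual of axiom 5) characterises the euclidean frames. Every such R is euclidean — valid.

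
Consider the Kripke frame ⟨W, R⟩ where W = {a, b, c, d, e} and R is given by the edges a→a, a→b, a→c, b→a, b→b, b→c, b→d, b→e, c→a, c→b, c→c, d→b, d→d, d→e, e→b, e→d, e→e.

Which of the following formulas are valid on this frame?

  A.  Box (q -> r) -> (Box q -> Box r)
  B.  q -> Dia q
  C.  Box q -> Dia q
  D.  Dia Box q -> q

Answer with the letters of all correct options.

R is reflexive: each world relates to itself.
R is symmetric: every R-edge is matched by its reverse.
R is serial: every world has an R-successor.
(A) Box (q -> r) -> (Box q -> Box r) is the K axiom; it holds on all frames — valid.
(B) the dual of axiom T: valid iff R is reflexive. R is reflexive — valid.
(C) Box q -> Dia q (axiom D) characterises the serial frames. R is serial — valid.
(D) Dia Box q -> q is the dual of axiom B; it is valid on a frame exactly when R is symmetric. R is symmetric, so valid.

A, B, C, D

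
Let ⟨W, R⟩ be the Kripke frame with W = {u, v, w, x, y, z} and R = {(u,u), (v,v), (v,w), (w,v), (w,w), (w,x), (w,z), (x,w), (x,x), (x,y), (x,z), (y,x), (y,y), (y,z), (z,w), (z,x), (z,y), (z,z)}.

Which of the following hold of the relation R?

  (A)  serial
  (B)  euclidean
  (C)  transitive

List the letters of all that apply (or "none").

(A) serial: every world has an R-successor.
(B) not euclidean: w R v and w R x but not v R x.
(C) not transitive: v R w and w R x but not v R x.

A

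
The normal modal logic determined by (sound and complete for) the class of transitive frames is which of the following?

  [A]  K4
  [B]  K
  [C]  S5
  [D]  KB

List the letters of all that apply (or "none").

A

(A) K4 is determined by exactly this class.
(B) K is determined by the class of arbitrary frames.
(C) S5 is determined by the class of reflexive, symmetric, and transitive frames.
(D) KB is determined by the class of symmetric frames.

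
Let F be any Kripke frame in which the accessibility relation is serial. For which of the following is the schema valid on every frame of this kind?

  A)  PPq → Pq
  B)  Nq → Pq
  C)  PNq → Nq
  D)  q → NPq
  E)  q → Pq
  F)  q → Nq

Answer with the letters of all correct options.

B

(A) the dual of axiom 4: valid iff R is transitive. Such an R need not be transitive — not valid.
(B) axiom D: valid iff R is serial. Every such R is serial — valid.
(C) PNq → Nq is the dual of axiom 5, which corresponds to the euclidean property. Such an R need not be euclidean — not valid.
(D) axiom B: valid iff R is symmetric. Such an R need not be symmetric — not valid.
(E) q → Pq (the dual of axiom T) characterises the reflexive frames. Such an R need not be reflexive — not valid.
(F) q → Nq is equivalent to ◇p→p; it holds exactly when R ⊆ identity. Such an R need not be a subset of the identity — not valid.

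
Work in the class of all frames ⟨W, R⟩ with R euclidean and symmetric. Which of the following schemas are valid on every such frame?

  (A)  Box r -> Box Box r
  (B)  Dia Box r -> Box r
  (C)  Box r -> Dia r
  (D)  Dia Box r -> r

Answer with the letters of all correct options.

A symmetric euclidean relation is transitive (uRv and vRw give vRu by symmetry, then uRw by the euclidean condition, applied at v).
(A) Box r -> Box Box r (axiom 4) characterises the transitive frames. Every such R is transitive — valid.
(B) Dia Box r -> Box r is the dual of axiom 5, which corresponds to the euclidean property. Every such R is euclidean — valid.
(C) Box r -> Dia r is axiom D, which corresponds to seriality. Such an R need not be serial — not valid.
(D) the dual of axiom B: valid iff R is symmetric. Every such R is symmetric — valid.

A, B, D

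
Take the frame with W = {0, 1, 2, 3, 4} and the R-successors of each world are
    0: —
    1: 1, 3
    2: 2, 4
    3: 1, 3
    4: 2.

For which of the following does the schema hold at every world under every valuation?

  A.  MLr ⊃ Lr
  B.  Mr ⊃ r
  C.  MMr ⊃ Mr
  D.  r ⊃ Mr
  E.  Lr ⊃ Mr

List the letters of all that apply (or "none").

none

R is not reflexive: not 0 R 0.
R is not transitive: 4 R 2 and 2 R 4 but not 4 R 4.
R is not euclidean: 2 R 4 and 2 R 4 but not 4 R 4.
R is not serial: 0 has no R-successor.
R is not a subset of the identity: 1 R 3 with 1 ≠ 3.
(A) MLr ⊃ Lr is the dual of axiom 5; it is valid on a frame exactly when R is euclidean. R is not euclidean, so not valid.
(B) Mr ⊃ r is the converse of T; it holds exactly when R ⊆ identity. Here R ⊄ identity — not valid.
(C) MMr ⊃ Mr is the dual of axiom 4, which corresponds to transitivity. R is not transitive — not valid.
(D) r ⊃ Mr is the dual of axiom T, which corresponds to reflexivity. R is not reflexive — not valid.
(E) Lr ⊃ Mr is axiom D; it is valid on a frame exactly when R is serial. R is not serial, so not valid.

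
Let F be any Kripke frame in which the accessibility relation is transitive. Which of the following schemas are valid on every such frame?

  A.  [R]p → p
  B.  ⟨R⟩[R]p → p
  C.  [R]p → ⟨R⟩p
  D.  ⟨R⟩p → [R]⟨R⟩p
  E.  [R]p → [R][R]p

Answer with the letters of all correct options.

(A) axiom T: valid iff R is reflexive. Such an R need not be reflexive — not valid.
(B) ⟨R⟩[R]p → p is the dual of axiom B, which corresponds to symmetry. Such an R need not be symmetric — not valid.
(C) [R]p → ⟨R⟩p is axiom D, which corresponds to seriality. Such an R need not be serial — not valid.
(D) ⟨R⟩p → [R]⟨R⟩p is axiom 5; it is valid on a frame exactly when R is euclidean. Such an R need not be euclidean, so not valid.
(E) [R]p → [R][R]p (axiom 4) characterises the transitive frames. Every such R is transitive — valid.

E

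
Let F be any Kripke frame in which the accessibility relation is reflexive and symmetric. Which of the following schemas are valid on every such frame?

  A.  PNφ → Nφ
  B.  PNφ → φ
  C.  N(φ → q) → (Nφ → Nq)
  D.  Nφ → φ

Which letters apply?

B, C, D

Reflexive relations are serial.
(A) the dual of axiom 5: valid iff R is euclidean. Such an R need not be euclidean — not valid.
(B) PNφ → φ is the dual of axiom B, which corresponds to symmetry. Every such R is symmetric — valid.
(C) N(φ → q) → (Nφ → Nq) is the K axiom; it holds on all frames — valid.
(D) Nφ → φ is axiom T; it is valid on a frame exactly when R is reflexive. Every such R is reflexive, so valid.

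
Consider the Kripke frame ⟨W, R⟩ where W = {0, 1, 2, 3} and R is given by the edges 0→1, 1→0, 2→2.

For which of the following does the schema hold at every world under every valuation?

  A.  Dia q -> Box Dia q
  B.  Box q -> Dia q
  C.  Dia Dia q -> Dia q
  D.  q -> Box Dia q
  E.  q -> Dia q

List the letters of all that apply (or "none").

R is not reflexive: not 0 R 0.
R is symmetric: every R-edge is matched by its reverse.
R is not transitive: 0 R 1 and 1 R 0 but not 0 R 0.
R is not euclidean: 0 R 1 and 0 R 1 but not 1 R 1.
R is not serial: 3 has no R-successor.
(A) axiom 5: valid iff R is euclidean. R is not euclidean — not valid.
(B) Box q -> Dia q (axiom D) characterises the serial frames. R is not serial — not valid.
(C) the dual of axiom 4: valid iff R is transitive. R is not transitive — not valid.
(D) axiom B: valid iff R is symmetric. R is symmetric — valid.
(E) the dual of axiom T: valid iff R is reflexive. R is not reflexive — not valid.

D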